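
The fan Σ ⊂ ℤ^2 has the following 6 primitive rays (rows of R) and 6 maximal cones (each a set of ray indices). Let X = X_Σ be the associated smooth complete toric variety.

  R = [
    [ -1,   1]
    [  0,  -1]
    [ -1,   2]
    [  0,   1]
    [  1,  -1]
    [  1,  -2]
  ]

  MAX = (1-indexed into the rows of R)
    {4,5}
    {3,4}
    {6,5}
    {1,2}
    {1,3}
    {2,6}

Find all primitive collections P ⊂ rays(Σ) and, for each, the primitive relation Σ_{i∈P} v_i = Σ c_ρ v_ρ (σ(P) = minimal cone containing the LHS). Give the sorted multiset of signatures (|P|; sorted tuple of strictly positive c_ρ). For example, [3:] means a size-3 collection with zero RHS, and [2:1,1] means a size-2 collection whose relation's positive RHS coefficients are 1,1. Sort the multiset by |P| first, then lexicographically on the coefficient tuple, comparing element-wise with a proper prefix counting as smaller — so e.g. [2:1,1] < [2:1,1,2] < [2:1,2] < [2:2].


Primitive collections (9):

  • {1,5}:  v_{1} + v_{5} = 0  ⟹  sig = [2:]
  • {2,4}:  v_{2} + v_{4} = 0  ⟹  sig = [2:]
  • {3,6}:  v_{3} + v_{6} = 0  ⟹  sig = [2:]
  • {1,4}:  v_{1} + v_{4} = v_{3}  ⟹  sig = [2:1]
  • {1,6}:  v_{1} + v_{6} = v_{2}  ⟹  sig = [2:1]
  • {2,3}:  v_{2} + v_{3} = v_{1}  ⟹  sig = [2:1]
  • {2,5}:  v_{2} + v_{5} = v_{6}  ⟹  sig = [2:1]
  • {3,5}:  v_{3} + v_{5} = v_{4}  ⟹  sig = [2:1]
  • {4,6}:  v_{4} + v_{6} = v_{5}  ⟹  sig = [2:1]

Hence PRS(X_Σ) =
    |P|=2: 9 collections, coeffs (), (), (), (1), (1), (1), (1), (1), (1)


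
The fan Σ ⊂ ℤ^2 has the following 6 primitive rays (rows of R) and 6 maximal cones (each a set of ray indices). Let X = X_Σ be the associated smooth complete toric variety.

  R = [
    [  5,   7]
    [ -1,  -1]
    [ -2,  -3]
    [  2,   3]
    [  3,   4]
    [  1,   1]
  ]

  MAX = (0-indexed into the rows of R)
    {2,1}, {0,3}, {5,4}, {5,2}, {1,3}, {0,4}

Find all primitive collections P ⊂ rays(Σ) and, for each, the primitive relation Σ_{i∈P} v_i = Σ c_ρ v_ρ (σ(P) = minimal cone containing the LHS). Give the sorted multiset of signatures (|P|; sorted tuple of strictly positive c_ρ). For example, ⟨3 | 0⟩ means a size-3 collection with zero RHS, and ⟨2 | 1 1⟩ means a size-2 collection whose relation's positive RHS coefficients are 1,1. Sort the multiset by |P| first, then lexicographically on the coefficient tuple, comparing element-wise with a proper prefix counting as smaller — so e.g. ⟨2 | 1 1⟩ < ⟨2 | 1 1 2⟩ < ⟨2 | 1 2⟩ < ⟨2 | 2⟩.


9 collections generate NE(X_Σ); each relation:

  P = {1,5}:  v_{1} + v_{5} = 0  →  sig = ⟨2 | 0⟩
  P = {2,3}:  v_{2} + v_{3} = 0  →  sig = ⟨2 | 0⟩
  P = {0,2}:  v_{0} + v_{2} = v_{4}  →  sig = ⟨2 | 1⟩
  P = {1,4}:  v_{1} + v_{4} = v_{3}  →  sig = ⟨2 | 1⟩
  P = {2,4}:  v_{2} + v_{4} = v_{5}  →  sig = ⟨2 | 1⟩
  P = {3,4}:  v_{3} + v_{4} = v_{0}  →  sig = ⟨2 | 1⟩
  P = {3,5}:  v_{3} + v_{5} = v_{4}  →  sig = ⟨2 | 1⟩
  P = {0,1}:  v_{0} + v_{1} = 2·v_{3}  →  sig = ⟨2 | 2⟩
  P = {0,5}:  v_{0} + v_{5} = 2·v_{4}  →  sig = ⟨2 | 2⟩

so the primitive-relation signature multiset is
{ ⟨2 | 0⟩ ×2,  ⟨2 | 1⟩ ×5,  ⟨2 | 2⟩ ×2 }


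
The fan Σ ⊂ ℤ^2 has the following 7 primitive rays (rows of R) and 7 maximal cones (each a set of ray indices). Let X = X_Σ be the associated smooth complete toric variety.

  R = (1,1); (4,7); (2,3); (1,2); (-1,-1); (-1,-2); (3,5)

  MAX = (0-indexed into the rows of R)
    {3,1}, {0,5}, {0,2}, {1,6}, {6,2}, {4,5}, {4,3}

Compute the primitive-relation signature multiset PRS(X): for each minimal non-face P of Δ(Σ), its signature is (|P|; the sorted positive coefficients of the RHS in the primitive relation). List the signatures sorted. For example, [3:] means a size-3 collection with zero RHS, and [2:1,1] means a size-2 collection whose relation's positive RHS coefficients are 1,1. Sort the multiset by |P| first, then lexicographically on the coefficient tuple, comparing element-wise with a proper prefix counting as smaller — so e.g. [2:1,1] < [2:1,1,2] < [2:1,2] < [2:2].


14 collections generate NE(X_Σ); each relation:

  P = {0,4}:  v_{0} + v_{4} = 0  ⟹  sig = [2:]
  P = {3,5}:  v_{3} + v_{5} = 0  ⟹  sig = [2:]
  P = {0,3}:  v_{0} + v_{3} = v_{2}  ⟹  sig = [2:1]
  P = {1,5}:  v_{1} + v_{5} = v_{6}  ⟹  sig = [2:1]
  P = {2,3}:  v_{2} + v_{3} = v_{6}  ⟹  sig = [2:1]
  P = {2,4}:  v_{2} + v_{4} = v_{3}  ⟹  sig = [2:1]
  P = {2,5}:  v_{2} + v_{5} = v_{0}  ⟹  sig = [2:1]
  P = {3,6}:  v_{3} + v_{6} = v_{1}  ⟹  sig = [2:1]
  P = {5,6}:  v_{5} + v_{6} = v_{2}  ⟹  sig = [2:1]
  P = {0,1}:  v_{0} + v_{1} = v_{2} + v_{6}  ⟹  sig = [2:1,1]
  P = {0,6}:  v_{0} + v_{6} = 2·v_{2}  ⟹  sig = [2:2]
  P = {1,2}:  v_{1} + v_{2} = 2·v_{6}  ⟹  sig = [2:2]
  P = {4,6}:  v_{4} + v_{6} = 2·v_{3}  ⟹  sig = [2:2]
  P = {1,4}:  v_{1} + v_{4} = 3·v_{3}  ⟹  sig = [2:3]

Sorted signature multiset PRS(X):
    |P|=2: 14 collections, coeffs (), (), (1), (1), (1), (1), (1), (1), (1), (1,1), (2), (2), (2), (3)


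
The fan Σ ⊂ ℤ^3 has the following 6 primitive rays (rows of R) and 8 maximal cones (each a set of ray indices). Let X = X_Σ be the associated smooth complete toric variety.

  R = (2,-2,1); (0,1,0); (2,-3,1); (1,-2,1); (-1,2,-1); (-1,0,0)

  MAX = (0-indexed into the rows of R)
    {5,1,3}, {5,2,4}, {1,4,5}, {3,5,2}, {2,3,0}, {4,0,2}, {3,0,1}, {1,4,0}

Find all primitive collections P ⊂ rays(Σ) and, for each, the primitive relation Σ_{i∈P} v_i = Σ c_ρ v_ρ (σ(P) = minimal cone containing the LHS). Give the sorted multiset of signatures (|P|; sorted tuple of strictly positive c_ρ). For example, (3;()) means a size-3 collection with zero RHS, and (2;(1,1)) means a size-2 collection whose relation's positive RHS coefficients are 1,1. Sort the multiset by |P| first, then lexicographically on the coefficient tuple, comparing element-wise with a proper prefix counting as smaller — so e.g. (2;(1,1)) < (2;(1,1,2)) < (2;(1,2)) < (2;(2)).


The 3 primitive collections of Σ (r=6, n=3):

  P={3,4}:  v_{3} + v_{4} = 0 — sig = (2;())
  P={0,5}:  v_{0} + v_{5} = v_{3} — sig = (2;(1))
  P={1,2}:  v_{1} + v_{2} = v_{0} — sig = (2;(1))

Signatures (|P|; sorted positive RHS coefficients), sorted:
{ (2;()),  (2;(1)) ×2 }


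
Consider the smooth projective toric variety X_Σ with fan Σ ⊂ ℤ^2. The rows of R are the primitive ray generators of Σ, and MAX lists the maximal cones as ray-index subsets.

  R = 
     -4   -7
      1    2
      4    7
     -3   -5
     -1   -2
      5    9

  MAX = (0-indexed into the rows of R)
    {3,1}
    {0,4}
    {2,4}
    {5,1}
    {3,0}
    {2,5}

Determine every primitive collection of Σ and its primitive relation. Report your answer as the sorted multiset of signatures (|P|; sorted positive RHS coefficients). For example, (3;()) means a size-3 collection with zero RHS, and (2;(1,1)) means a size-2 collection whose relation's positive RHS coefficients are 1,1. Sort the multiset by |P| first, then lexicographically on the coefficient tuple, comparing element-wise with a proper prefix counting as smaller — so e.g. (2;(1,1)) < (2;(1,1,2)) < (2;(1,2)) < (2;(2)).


Minimal non-faces — 9 found among 6 rays, 6 max cones:

  P={0,2}:  v_{0} + v_{2} = 0  so sig = (2;())
  P={1,4}:  v_{1} + v_{4} = 0  so sig = (2;())
  P={0,1}:  v_{0} + v_{1} = v_{3}  so sig = (2;(1))
  P={0,5}:  v_{0} + v_{5} = v_{1}  so sig = (2;(1))
  P={1,2}:  v_{1} + v_{2} = v_{5}  so sig = (2;(1))
  P={2,3}:  v_{2} + v_{3} = v_{1}  so sig = (2;(1))
  P={3,4}:  v_{3} + v_{4} = v_{0}  so sig = (2;(1))
  P={4,5}:  v_{4} + v_{5} = v_{2}  so sig = (2;(1))
  P={3,5}:  v_{3} + v_{5} = 2·v_{1}  so sig = (2;(2))

Sorted signature multiset PRS(X):
[(2;()), (2;()), (2;(1)), (2;(1)), (2;(1)), (2;(1)), (2;(1)), (2;(1)), (2;(2))]


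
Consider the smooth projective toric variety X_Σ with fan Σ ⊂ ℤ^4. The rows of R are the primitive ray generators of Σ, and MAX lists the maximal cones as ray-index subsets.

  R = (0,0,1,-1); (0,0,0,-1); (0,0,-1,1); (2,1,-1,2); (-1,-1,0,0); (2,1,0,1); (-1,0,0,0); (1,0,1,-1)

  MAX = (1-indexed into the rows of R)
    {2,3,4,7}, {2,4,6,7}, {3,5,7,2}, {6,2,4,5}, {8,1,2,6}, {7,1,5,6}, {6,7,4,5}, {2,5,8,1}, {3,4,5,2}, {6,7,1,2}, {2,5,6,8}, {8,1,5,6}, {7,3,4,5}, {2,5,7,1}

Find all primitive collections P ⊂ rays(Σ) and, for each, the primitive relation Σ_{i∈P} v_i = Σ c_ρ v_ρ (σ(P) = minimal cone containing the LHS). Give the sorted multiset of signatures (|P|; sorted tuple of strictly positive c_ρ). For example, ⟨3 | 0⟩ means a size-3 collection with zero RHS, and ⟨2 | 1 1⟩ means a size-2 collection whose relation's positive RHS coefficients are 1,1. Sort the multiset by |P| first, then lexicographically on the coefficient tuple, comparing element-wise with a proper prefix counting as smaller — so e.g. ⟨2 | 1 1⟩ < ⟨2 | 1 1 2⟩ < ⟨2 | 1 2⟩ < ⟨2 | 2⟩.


|primitive collections| = 9. Relations:

  P={1,3}:  v_{1} + v_{3} = 0  so sig = ⟨2 | 0⟩
  P={1,4}:  v_{1} + v_{4} = v_{6}  so sig = ⟨2 | 1⟩
  P={3,6}:  v_{3} + v_{6} = v_{4}  so sig = ⟨2 | 1⟩
  P={7,8}:  v_{7} + v_{8} = v_{1}  so sig = ⟨2 | 1⟩
  P={3,8}:  v_{3} + v_{8} = v_{2} + v_{5} + v_{6}  so sig = ⟨2 | 1 1 1⟩
  P={4,8}:  v_{4} + v_{8} = v_{2} + v_{5} + 2·v_{6}  so sig = ⟨2 | 1 1 2⟩
  P={2,5,6,7}:  v_{2} + v_{5} + v_{6} + v_{7} = 0  so sig = ⟨4 | 0⟩
  P={1,2,5,6}:  v_{1} + v_{2} + v_{5} + v_{6} = v_{8}  so sig = ⟨4 | 1⟩
  P={2,4,5,7}:  v_{2} + v_{4} + v_{5} + v_{7} = v_{3}  so sig = ⟨4 | 1⟩

Hence PRS(X_Σ) =
[⟨2 | 0⟩, ⟨2 | 1⟩, ⟨2 | 1⟩, ⟨2 | 1⟩, ⟨2 | 1 1 1⟩, ⟨2 | 1 1 2⟩, ⟨4 | 0⟩, ⟨4 | 1⟩, ⟨4 | 1⟩]


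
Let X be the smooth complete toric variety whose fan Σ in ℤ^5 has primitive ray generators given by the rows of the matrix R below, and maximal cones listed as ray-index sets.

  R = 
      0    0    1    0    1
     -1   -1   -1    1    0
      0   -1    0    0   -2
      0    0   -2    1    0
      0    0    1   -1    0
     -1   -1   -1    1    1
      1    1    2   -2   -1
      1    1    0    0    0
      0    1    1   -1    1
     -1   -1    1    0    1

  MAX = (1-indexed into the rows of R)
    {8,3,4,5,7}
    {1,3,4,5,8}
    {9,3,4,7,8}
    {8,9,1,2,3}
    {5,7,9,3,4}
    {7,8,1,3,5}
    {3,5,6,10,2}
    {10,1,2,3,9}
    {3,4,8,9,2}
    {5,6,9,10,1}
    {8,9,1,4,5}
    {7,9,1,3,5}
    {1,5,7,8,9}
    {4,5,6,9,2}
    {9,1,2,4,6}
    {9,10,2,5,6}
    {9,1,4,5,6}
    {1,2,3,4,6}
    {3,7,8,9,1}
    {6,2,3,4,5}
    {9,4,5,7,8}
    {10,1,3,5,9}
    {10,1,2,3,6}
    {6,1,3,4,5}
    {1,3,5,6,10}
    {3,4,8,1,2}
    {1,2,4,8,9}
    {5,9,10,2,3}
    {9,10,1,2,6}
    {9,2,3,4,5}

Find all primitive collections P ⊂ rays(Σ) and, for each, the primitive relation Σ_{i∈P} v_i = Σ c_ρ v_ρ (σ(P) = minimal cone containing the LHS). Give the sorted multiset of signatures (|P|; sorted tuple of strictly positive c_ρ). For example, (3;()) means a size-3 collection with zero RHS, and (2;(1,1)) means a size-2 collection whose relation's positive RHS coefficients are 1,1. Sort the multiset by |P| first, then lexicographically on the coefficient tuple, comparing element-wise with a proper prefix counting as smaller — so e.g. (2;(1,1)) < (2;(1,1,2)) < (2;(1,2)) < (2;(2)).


The 12 primitive collections of Σ (r=10, n=5):

  • {4,10}:  v_{4} + v_{10} = v_{6} — sig = (2;(1))
  • {6,7}:  v_{6} + v_{7} = v_{5} — sig = (2;(1))
  • {8,10}:  v_{8} + v_{10} = v_{1} — sig = (2;(1))
  • {2,7}:  v_{2} + v_{7} = v_{3} + v_{9} — sig = (2;(1,1))
  • {6,8}:  v_{6} + v_{8} = v_{1} + v_{4} — sig = (2;(1,1))
  • {7,10}:  v_{7} + v_{10} = v_{1} + v_{3} + v_{5} + v_{9} — sig = (2;(1,1,1,1))
  • {2,5,8}:  v_{2} + v_{5} + v_{8} = 0 — sig = (3;())
  • {1,2,5}:  v_{1} + v_{2} + v_{5} = v_{10} — sig = (3;(1))
  • {1,4,7}:  v_{1} + v_{4} + v_{7} = v_{5} + v_{8} — sig = (3;(1,1))
  • {3,6,9}:  v_{3} + v_{6} + v_{9} = v_{2} + v_{5} — sig = (3;(1,1))
  • {1,3,4,9}:  v_{1} + v_{3} + v_{4} + v_{9} = 0 — sig = (4;())
  • {3,5,8,9}:  v_{3} + v_{5} + v_{8} + v_{9} = v_{7} — sig = (4;(1))

Sorted signature multiset PRS(X):
{ (2;(1)) ×3,  (2;(1,1)) ×2,  (2;(1,1,1,1)),  (3;()),  (3;(1)),  (3;(1,1)) ×2,  (4;()),  (4;(1)) }


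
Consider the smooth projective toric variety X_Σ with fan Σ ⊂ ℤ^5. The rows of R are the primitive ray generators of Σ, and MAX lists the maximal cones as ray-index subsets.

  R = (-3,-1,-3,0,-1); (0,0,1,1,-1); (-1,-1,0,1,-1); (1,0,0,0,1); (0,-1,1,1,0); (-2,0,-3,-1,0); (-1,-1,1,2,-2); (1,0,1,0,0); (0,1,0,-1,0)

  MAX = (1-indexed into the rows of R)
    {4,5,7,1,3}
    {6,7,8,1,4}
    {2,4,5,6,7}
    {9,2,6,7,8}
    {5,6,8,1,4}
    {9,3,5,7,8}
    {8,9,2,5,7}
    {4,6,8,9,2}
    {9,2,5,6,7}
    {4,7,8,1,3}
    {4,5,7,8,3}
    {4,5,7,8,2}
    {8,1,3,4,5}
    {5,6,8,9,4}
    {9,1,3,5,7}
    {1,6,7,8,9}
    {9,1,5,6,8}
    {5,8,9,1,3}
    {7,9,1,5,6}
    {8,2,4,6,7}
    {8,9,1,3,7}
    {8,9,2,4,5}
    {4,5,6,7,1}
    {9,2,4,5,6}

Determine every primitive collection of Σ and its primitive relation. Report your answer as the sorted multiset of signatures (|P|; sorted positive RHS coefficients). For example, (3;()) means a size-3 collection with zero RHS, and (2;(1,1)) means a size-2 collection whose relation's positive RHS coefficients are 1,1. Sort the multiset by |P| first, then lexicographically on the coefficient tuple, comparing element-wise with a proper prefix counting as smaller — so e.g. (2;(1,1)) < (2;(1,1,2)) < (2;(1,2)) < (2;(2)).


9 collections generate NE(X_Σ); each relation:

  {2,3}:  v_{2} + v_{3} = v_{7}  →  sig = (2;(1))
  {3,6}:  v_{3} + v_{6} = v_{1}  →  sig = (2;(1))
  {1,2}:  v_{1} + v_{2} = v_{6} + v_{7}  →  sig = (2;(1,1))
  {3,4,9}:  v_{3} + v_{4} + v_{9} = 0  →  sig = (3;())
  {1,4,9}:  v_{1} + v_{4} + v_{9} = v_{6}  →  sig = (3;(1))
  {4,7,9}:  v_{4} + v_{7} + v_{9} = v_{2}  →  sig = (3;(1))
  {2,5,6,8}:  v_{2} + v_{5} + v_{6} + v_{8} = v_{3}  →  sig = (4;(1))
  {5,6,7,8}:  v_{5} + v_{6} + v_{7} + v_{8} = 2·v_{3}  →  sig = (4;(2))
  {1,5,7,8}:  v_{1} + v_{5} + v_{7} + v_{8} = 3·v_{3}  →  sig = (4;(3))

Hence PRS(X_Σ) =
{ (2;(1)) ×2,  (2;(1,1)),  (3;()),  (3;(1)) ×2,  (4;(1)),  (4;(2)),  (4;(3)) }


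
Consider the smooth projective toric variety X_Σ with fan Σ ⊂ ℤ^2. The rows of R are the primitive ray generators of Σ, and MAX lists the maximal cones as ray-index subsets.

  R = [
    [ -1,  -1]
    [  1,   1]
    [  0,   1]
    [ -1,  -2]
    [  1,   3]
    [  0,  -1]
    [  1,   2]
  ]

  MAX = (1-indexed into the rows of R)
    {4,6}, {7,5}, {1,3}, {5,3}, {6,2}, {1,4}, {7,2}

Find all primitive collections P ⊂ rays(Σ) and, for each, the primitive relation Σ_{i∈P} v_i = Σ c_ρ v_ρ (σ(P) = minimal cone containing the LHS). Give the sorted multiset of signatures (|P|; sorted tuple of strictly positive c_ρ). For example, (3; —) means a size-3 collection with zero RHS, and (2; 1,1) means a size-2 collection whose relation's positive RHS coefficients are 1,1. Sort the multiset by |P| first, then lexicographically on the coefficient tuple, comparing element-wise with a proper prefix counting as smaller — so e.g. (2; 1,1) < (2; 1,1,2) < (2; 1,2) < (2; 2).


14 minimal non-faces of Δ(Σ) (on 7 rays):

  {1,2}:  v_{1} + v_{2} = 0 ; sig = (2; —)
  {3,6}:  v_{3} + v_{6} = 0 ; sig = (2; —)
  {4,7}:  v_{4} + v_{7} = 0 ; sig = (2; —)
  {1,6}:  v_{1} + v_{6} = v_{4} ; sig = (2; 1)
  {1,7}:  v_{1} + v_{7} = v_{3} ; sig = (2; 1)
  {2,3}:  v_{2} + v_{3} = v_{7} ; sig = (2; 1)
  {2,4}:  v_{2} + v_{4} = v_{6} ; sig = (2; 1)
  {3,4}:  v_{3} + v_{4} = v_{1} ; sig = (2; 1)
  {3,7}:  v_{3} + v_{7} = v_{5} ; sig = (2; 1)
  {4,5}:  v_{4} + v_{5} = v_{3} ; sig = (2; 1)
  {5,6}:  v_{5} + v_{6} = v_{7} ; sig = (2; 1)
  {6,7}:  v_{6} + v_{7} = v_{2} ; sig = (2; 1)
  {1,5}:  v_{1} + v_{5} = 2·v_{3} ; sig = (2; 2)
  {2,5}:  v_{2} + v_{5} = 2·v_{7} ; sig = (2; 2)

Signatures (|P|; sorted positive RHS coefficients), sorted:
{ (2; —) ×3,  (2; 1) ×9,  (2; 2) ×2 }


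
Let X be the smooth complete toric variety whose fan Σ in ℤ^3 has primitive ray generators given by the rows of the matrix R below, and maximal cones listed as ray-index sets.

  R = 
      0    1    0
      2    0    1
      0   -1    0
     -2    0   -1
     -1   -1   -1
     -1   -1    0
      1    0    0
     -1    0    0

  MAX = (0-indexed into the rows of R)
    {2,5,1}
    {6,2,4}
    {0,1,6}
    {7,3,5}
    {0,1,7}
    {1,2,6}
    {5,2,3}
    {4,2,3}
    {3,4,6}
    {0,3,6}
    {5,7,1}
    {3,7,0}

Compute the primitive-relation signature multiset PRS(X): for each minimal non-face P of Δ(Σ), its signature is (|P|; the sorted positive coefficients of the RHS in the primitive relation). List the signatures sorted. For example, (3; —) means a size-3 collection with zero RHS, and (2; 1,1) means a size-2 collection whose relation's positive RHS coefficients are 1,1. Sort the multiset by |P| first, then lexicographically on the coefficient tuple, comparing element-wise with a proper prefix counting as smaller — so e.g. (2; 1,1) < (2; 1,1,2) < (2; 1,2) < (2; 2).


11 minimal non-faces of Δ(Σ) (on 8 rays):

  P={0,2}:  v_{0} + v_{2} = 0 — sig = (2; —)
  P={1,3}:  v_{1} + v_{3} = 0 — sig = (2; —)
  P={6,7}:  v_{6} + v_{7} = 0 — sig = (2; —)
  P={0,5}:  v_{0} + v_{5} = v_{7} — sig = (2; 1)
  P={2,7}:  v_{2} + v_{7} = v_{5} — sig = (2; 1)
  P={5,6}:  v_{5} + v_{6} = v_{2} — sig = (2; 1)
  P={0,4}:  v_{0} + v_{4} = v_{3} + v_{6} — sig = (2; 1,1)
  P={1,4}:  v_{1} + v_{4} = v_{2} + v_{6} — sig = (2; 1,1)
  P={4,7}:  v_{4} + v_{7} = v_{2} + v_{3} — sig = (2; 1,1)
  P={4,5}:  v_{4} + v_{5} = 2·v_{2} + v_{3} — sig = (2; 1,2)
  P={2,3,6}:  v_{2} + v_{3} + v_{6} = v_{4} — sig = (3; 1)

so the primitive-relation signature multiset is
{ (2; —) ×3,  (2; 1) ×3,  (2; 1,1) ×3,  (2; 1,2),  (3; 1) }


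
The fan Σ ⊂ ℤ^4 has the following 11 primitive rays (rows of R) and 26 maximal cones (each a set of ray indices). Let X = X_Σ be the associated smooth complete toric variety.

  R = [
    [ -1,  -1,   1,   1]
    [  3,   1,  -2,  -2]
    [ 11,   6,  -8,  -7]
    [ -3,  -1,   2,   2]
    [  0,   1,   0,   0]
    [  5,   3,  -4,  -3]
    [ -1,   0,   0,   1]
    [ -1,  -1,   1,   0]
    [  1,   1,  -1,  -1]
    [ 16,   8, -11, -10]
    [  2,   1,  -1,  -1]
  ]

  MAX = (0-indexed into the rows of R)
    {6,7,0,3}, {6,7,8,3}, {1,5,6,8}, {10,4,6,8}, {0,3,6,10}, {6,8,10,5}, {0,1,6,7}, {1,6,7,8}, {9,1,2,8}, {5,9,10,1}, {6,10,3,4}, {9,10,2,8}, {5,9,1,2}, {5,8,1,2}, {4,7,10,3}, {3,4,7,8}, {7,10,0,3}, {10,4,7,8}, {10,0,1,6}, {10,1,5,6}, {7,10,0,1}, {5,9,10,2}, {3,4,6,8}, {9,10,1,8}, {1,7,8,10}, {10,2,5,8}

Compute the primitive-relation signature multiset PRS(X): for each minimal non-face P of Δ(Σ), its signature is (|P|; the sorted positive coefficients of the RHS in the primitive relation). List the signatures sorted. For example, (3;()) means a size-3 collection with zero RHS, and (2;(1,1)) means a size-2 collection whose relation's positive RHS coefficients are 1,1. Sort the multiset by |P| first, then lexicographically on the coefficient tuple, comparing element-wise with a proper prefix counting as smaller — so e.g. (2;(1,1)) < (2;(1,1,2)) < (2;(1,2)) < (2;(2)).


25 collections generate NE(X_Σ); each relation:

  P={0,8}:  v_{0} + v_{8} = 0  so sig = (2;())
  P={1,3}:  v_{1} + v_{3} = 0  so sig = (2;())
  P={0,4}:  v_{0} + v_{4} = v_{3} + v_{10}  so sig = (2;(1,1))
  P={1,4}:  v_{1} + v_{4} = v_{8} + v_{10}  so sig = (2;(1,1))
  P={3,9}:  v_{3} + v_{9} = v_{2} + v_{10}  so sig = (2;(1,1))
  P={5,7}:  v_{5} + v_{7} = v_{1} + v_{8}  so sig = (2;(1,1))
  P={0,2}:  v_{0} + v_{2} = v_{1} + v_{5} + v_{10}  so sig = (2;(1,1,1))
  P={0,5}:  v_{0} + v_{5} = v_{1} + v_{6} + v_{10}  so sig = (2;(1,1,1))
  P={2,3}:  v_{2} + v_{3} = v_{5} + v_{8} + v_{10}  so sig = (2;(1,1,1))
  P={3,5}:  v_{3} + v_{5} = v_{6} + v_{8} + v_{10}  so sig = (2;(1,1,1))
  P={4,9}:  v_{4} + v_{9} = v_{2} + v_{8} + 2·v_{10}  so sig = (2;(1,1,2))
  P={6,9}:  v_{6} + v_{9} = v_{1} + 2·v_{5} + v_{10}  so sig = (2;(1,1,2))
  P={0,9}:  v_{0} + v_{9} = 2·v_{1} + v_{5} + 2·v_{10}  so sig = (2;(1,2,2))
  P={2,4}:  v_{2} + v_{4} = v_{5} + 2·v_{8} + 2·v_{10}  so sig = (2;(1,2,2))
  P={2,7}:  v_{2} + v_{7} = 2·v_{1} + 2·v_{8} + v_{10}  so sig = (2;(1,2,2))
  P={4,5}:  v_{4} + v_{5} = v_{6} + 2·v_{8} + 2·v_{10}  so sig = (2;(1,2,2))
  P={2,6}:  v_{2} + v_{6} = 2·v_{5}  so sig = (2;(2))
  P={7,9}:  v_{7} + v_{9} = 3·v_{1} + 2·v_{8} + 2·v_{10}  so sig = (2;(2,2,3))
  P={6,7,10}:  v_{6} + v_{7} + v_{10} = 0  so sig = (3;())
  P={1,2,10}:  v_{1} + v_{2} + v_{10} = v_{9}  so sig = (3;(1))
  P={3,8,10}:  v_{3} + v_{8} + v_{10} = v_{4}  so sig = (3;(1))
  P={4,6,7}:  v_{4} + v_{6} + v_{7} = v_{3} + v_{8}  so sig = (3;(1,1))
  P={5,8,9}:  v_{5} + v_{8} + v_{9} = 2·v_{2}  so sig = (3;(2))
  P={1,5,8,10}:  v_{1} + v_{5} + v_{8} + v_{10} = v_{2}  so sig = (4;(1))
  P={1,6,8,10}:  v_{1} + v_{6} + v_{8} + v_{10} = v_{5}  so sig = (4;(1))

Signatures (|P|; sorted positive RHS coefficients), sorted:
{ (2;()) ×2,  (2;(1,1)) ×4,  (2;(1,1,1)) ×4,  (2;(1,1,2)) ×2,  (2;(1,2,2)) ×4,  (2;(2)),  (2;(2,2,3)),  (3;()),  (3;(1)) ×2,  (3;(1,1)),  (3;(2)),  (4;(1)) ×2 }


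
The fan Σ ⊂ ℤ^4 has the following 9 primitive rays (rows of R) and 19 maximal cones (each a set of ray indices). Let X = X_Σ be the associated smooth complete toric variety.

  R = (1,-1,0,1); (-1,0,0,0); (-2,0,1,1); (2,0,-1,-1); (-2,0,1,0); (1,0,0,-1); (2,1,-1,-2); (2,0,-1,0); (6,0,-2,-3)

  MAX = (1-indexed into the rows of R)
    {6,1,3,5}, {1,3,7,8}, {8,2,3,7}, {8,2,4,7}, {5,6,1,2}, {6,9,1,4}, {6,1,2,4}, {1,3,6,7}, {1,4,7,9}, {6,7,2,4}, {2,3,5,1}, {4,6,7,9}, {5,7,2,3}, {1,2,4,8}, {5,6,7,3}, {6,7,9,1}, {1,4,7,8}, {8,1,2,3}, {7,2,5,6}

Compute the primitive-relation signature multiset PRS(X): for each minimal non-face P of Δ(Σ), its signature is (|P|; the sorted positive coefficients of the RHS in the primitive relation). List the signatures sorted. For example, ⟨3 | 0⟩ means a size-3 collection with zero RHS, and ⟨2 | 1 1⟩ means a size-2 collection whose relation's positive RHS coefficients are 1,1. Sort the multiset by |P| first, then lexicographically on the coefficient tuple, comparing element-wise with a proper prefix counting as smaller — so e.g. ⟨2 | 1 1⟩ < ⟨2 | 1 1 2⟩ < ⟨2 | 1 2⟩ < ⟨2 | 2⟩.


Δ(Σ) — 9 vertices, 12 min non-faces:

  P = {3,4}:  v_{3} + v_{4} = 0  ⇒ sig = ⟨2 | 0⟩
  P = {5,8}:  v_{5} + v_{8} = 0  ⇒ sig = ⟨2 | 0⟩
  P = {4,5}:  v_{4} + v_{5} = v_{2} + v_{6}  ⇒ sig = ⟨2 | 1 1⟩
  P = {6,8}:  v_{6} + v_{8} = v_{1} + v_{7}  ⇒ sig = ⟨2 | 1 1⟩
  P = {3,9}:  v_{3} + v_{9} = v_{1} + v_{6} + v_{7}  ⇒ sig = ⟨2 | 1 1 1⟩
  P = {2,9}:  v_{2} + v_{9} = 2·v_{4} + v_{6}  ⇒ sig = ⟨2 | 1 2⟩
  P = {5,9}:  v_{5} + v_{9} = v_{4} + 2·v_{6}  ⇒ sig = ⟨2 | 1 2⟩
  P = {8,9}:  v_{8} + v_{9} = 2·v_{1} + v_{4} + 2·v_{7}  ⇒ sig = ⟨2 | 1 2 2⟩
  P = {1,2,7}:  v_{1} + v_{2} + v_{7} = v_{4}  ⇒ sig = ⟨3 | 1⟩
  P = {1,5,7}:  v_{1} + v_{5} + v_{7} = v_{6}  ⇒ sig = ⟨3 | 1⟩
  P = {2,3,6}:  v_{2} + v_{3} + v_{6} = v_{5}  ⇒ sig = ⟨3 | 1⟩
  P = {1,4,6,7}:  v_{1} + v_{4} + v_{6} + v_{7} = v_{9}  ⇒ sig = ⟨4 | 1⟩

Sorted signature multiset PRS(X):
{ ⟨2 | 0⟩ ×2,  ⟨2 | 1 1⟩ ×2,  ⟨2 | 1 1 1⟩,  ⟨2 | 1 2⟩ ×2,  ⟨2 | 1 2 2⟩,  ⟨3 | 1⟩ ×3,  ⟨4 | 1⟩ }


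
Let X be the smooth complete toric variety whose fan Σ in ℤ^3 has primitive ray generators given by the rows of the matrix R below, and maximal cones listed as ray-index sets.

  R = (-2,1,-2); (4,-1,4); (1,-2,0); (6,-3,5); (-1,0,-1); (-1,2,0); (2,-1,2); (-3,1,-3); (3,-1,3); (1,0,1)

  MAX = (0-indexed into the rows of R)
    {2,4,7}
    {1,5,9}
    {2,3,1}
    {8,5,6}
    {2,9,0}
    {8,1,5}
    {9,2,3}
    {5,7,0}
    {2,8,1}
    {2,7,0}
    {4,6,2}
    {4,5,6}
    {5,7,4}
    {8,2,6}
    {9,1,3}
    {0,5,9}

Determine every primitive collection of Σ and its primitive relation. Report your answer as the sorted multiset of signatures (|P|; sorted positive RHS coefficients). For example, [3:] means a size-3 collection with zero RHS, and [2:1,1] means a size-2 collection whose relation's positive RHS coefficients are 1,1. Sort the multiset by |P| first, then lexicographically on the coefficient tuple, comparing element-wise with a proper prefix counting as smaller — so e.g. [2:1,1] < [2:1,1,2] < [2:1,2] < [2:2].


Δ(Σ) — 10 vertices, 22 min non-faces:

  P = {0,6}:  v_{0} + v_{6} = 0  ⇒ sig = [2:]
  P = {2,5}:  v_{2} + v_{5} = 0  ⇒ sig = [2:]
  P = {4,9}:  v_{4} + v_{9} = 0  ⇒ sig = [2:]
  P = {7,8}:  v_{7} + v_{8} = 0  ⇒ sig = [2:]
  P = {0,4}:  v_{0} + v_{4} = v_{7}  ⇒ sig = [2:1]
  P = {0,8}:  v_{0} + v_{8} = v_{9}  ⇒ sig = [2:1]
  P = {1,4}:  v_{1} + v_{4} = v_{8}  ⇒ sig = [2:1]
  P = {1,7}:  v_{1} + v_{7} = v_{9}  ⇒ sig = [2:1]
  P = {4,8}:  v_{4} + v_{8} = v_{6}  ⇒ sig = [2:1]
  P = {6,7}:  v_{6} + v_{7} = v_{4}  ⇒ sig = [2:1]
  P = {6,9}:  v_{6} + v_{9} = v_{8}  ⇒ sig = [2:1]
  P = {7,9}:  v_{7} + v_{9} = v_{0}  ⇒ sig = [2:1]
  P = {8,9}:  v_{8} + v_{9} = v_{1}  ⇒ sig = [2:1]
  P = {3,4}:  v_{3} + v_{4} = v_{1} + v_{2}  ⇒ sig = [2:1,1]
  P = {3,5}:  v_{3} + v_{5} = v_{1} + v_{9}  ⇒ sig = [2:1,1]
  P = {3,6}:  v_{3} + v_{6} = v_{1} + v_{2} + v_{8}  ⇒ sig = [2:1,1,1]
  P = {3,7}:  v_{3} + v_{7} = v_{2} + 2·v_{9}  ⇒ sig = [2:1,2]
  P = {3,8}:  v_{3} + v_{8} = 2·v_{1} + v_{2}  ⇒ sig = [2:1,2]
  P = {0,3}:  v_{0} + v_{3} = v_{2} + 3·v_{9}  ⇒ sig = [2:1,3]
  P = {0,1}:  v_{0} + v_{1} = 2·v_{9}  ⇒ sig = [2:2]
  P = {1,6}:  v_{1} + v_{6} = 2·v_{8}  ⇒ sig = [2:2]
  P = {1,2,9}:  v_{1} + v_{2} + v_{9} = v_{3}  ⇒ sig = [3:1]

Signatures (|P|; sorted positive RHS coefficients), sorted:
    |P|=2: 21 collections, coeffs (), (), (), (), (1), (1), (1), (1), (1), (1), (1), (1), (1), (1,1), (1,1), (1,1,1), (1,2), (1,2), (1,3), (2), (2)
    |P|=3: 1 collection, coeffs (1)


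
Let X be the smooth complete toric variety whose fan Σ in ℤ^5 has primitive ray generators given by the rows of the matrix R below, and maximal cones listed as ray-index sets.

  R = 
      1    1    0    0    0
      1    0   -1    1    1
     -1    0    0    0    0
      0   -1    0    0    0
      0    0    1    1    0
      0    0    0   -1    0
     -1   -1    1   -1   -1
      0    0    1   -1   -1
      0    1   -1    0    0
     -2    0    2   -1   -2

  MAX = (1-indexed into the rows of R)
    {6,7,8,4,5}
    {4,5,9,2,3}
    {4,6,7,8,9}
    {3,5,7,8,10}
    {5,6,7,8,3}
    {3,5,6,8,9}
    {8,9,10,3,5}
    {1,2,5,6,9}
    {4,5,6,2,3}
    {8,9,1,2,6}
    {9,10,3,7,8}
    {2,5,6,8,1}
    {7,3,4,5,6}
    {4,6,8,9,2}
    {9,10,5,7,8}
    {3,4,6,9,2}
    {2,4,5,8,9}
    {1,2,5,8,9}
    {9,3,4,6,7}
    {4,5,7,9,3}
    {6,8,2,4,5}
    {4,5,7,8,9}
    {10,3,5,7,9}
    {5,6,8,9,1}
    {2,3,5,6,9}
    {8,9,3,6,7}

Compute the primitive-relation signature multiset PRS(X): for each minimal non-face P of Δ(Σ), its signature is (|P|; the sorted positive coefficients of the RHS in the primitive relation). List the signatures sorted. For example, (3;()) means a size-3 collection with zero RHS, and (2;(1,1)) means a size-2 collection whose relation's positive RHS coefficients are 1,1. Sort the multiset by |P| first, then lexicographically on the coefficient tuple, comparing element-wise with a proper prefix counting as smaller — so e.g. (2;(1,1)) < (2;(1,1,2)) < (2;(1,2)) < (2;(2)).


Σ has 14 primitive collections:

  P={1,7}:  v_{1} + v_{7} = v_{8}  ⇒ sig = (2;(1))
  P={2,7}:  v_{2} + v_{7} = v_{4}  ⇒ sig = (2;(1))
  P={1,4}:  v_{1} + v_{4} = v_{2} + v_{8}  ⇒ sig = (2;(1,1))
  P={1,3}:  v_{1} + v_{3} = v_{5} + v_{6} + v_{9}  ⇒ sig = (2;(1,1,1))
  P={2,10}:  v_{2} + v_{10} = v_{5} + v_{7} + v_{9}  ⇒ sig = (2;(1,1,1))
  P={1,10}:  v_{1} + v_{10} = v_{3} + v_{5} + 2·v_{8} + v_{9}  ⇒ sig = (2;(1,1,1,2))
  P={4,10}:  v_{4} + v_{10} = v_{5} + 2·v_{7} + v_{9}  ⇒ sig = (2;(1,1,2))
  P={6,10}:  v_{6} + v_{10} = 2·v_{3} + 2·v_{8}  ⇒ sig = (2;(2,2))
  P={2,3,8}:  v_{2} + v_{3} + v_{8} = 0  ⇒ sig = (3;())
  P={3,4,8}:  v_{3} + v_{4} + v_{8} = v_{7}  ⇒ sig = (3;(1))
  P={4,5,6,9}:  v_{4} + v_{5} + v_{6} + v_{9} = 0  ⇒ sig = (4;())
  P={5,6,7,9}:  v_{5} + v_{6} + v_{7} + v_{9} = v_{3} + v_{8}  ⇒ sig = (4;(1,1))
  P={2,5,6,8,9}:  v_{2} + v_{5} + v_{6} + v_{8} + v_{9} = v_{1}  ⇒ sig = (5;(1))
  P={3,5,7,8,9}:  v_{3} + v_{5} + v_{7} + v_{8} + v_{9} = v_{10}  ⇒ sig = (5;(1))

Hence PRS(X_Σ) =
{ (2;(1)) ×2,  (2;(1,1)),  (2;(1,1,1)) ×2,  (2;(1,1,1,2)),  (2;(1,1,2)),  (2;(2,2)),  (3;()),  (3;(1)),  (4;()),  (4;(1,1)),  (5;(1)) ×2 }


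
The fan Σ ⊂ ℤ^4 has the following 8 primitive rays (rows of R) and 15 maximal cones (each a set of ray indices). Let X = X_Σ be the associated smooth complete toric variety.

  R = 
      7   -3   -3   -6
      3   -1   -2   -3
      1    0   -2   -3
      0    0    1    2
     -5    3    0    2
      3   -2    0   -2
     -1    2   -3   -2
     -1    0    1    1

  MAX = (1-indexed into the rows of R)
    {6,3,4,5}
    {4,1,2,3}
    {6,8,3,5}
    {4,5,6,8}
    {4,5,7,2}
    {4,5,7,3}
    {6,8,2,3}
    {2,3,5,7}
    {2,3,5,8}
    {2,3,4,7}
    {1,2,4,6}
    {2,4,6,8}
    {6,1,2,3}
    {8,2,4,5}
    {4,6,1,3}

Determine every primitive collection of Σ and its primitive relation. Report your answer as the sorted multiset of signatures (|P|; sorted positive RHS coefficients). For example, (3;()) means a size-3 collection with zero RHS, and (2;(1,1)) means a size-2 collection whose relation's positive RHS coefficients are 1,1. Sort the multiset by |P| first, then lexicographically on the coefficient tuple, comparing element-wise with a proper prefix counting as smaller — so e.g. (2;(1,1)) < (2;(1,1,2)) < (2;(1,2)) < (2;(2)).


|primitive collections| = 9. Relations:

  P = {1,8}:  v_{1} + v_{8} = v_{2} + v_{6}  ⇒ sig = (2;(1,1))
  P = {7,8}:  v_{7} + v_{8} = v_{2} + v_{5}  ⇒ sig = (2;(1,1))
  P = {1,5}:  v_{1} + v_{5} = 2·v_{3} + v_{4}  ⇒ sig = (2;(1,2))
  P = {6,7}:  v_{6} + v_{7} = 2·v_{3} + v_{4}  ⇒ sig = (2;(1,2))
  P = {1,7}:  v_{1} + v_{7} = v_{2} + 3·v_{3} + 2·v_{4}  ⇒ sig = (2;(1,2,3))
  P = {3,4,8}:  v_{3} + v_{4} + v_{8} = 0  ⇒ sig = (3;())
  P = {2,5,6}:  v_{2} + v_{5} + v_{6} = v_{3}  ⇒ sig = (3;(1))
  P = {2,3,4,5}:  v_{2} + v_{3} + v_{4} + v_{5} = v_{7}  ⇒ sig = (4;(1))
  P = {2,3,4,6}:  v_{2} + v_{3} + v_{4} + v_{6} = v_{1}  ⇒ sig = (4;(1))

so the primitive-relation signature multiset is
[(2;(1,1)), (2;(1,1)), (2;(1,2)), (2;(1,2)), (2;(1,2,3)), (3;()), (3;(1)), (4;(1)), (4;(1))]


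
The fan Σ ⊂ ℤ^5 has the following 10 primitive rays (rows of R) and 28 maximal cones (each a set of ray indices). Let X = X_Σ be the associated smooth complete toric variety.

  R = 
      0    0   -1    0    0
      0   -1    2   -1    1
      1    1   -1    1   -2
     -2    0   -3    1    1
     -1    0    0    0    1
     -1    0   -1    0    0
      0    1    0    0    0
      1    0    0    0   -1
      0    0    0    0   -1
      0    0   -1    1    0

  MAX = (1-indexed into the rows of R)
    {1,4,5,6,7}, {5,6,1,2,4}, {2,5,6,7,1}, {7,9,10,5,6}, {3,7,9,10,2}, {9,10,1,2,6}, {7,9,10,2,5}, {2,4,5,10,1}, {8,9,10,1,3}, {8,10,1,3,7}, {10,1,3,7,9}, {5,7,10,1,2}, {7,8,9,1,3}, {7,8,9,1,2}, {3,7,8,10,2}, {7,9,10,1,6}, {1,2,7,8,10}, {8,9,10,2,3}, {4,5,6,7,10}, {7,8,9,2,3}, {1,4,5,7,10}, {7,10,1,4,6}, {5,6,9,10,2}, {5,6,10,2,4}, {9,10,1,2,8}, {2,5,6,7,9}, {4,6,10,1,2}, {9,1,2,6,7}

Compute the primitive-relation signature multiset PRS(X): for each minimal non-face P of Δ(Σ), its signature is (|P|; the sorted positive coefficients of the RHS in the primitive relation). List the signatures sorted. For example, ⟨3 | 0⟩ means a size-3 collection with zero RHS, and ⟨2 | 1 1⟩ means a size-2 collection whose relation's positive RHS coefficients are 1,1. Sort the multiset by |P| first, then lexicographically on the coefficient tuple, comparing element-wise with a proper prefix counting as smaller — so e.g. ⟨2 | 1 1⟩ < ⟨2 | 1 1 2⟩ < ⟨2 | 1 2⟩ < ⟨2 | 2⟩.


Σ has 14 primitive collections:

  P={5,8}:  v_{5} + v_{8} = 0  ⇒ sig = ⟨2 | 0⟩
  P={6,8}:  v_{6} + v_{8} = v_{1} + v_{9}  ⇒ sig = ⟨2 | 1 1⟩
  P={3,5}:  v_{3} + v_{5} = v_{7} + v_{9} + v_{10}  ⇒ sig = ⟨2 | 1 1 1⟩
  P={4,8}:  v_{4} + v_{8} = v_{1} + v_{6} + v_{10}  ⇒ sig = ⟨2 | 1 1 1⟩
  P={3,4}:  v_{3} + v_{4} = v_{1} + v_{6} + v_{7} + v_{9} + 2·v_{10}  ⇒ sig = ⟨2 | 1 1 1 1 2⟩
  P={3,6}:  v_{3} + v_{6} = v_{1} + v_{7} + 2·v_{9} + v_{10}  ⇒ sig = ⟨2 | 1 1 1 2⟩
  P={4,9}:  v_{4} + v_{9} = 2·v_{6} + v_{10}  ⇒ sig = ⟨2 | 1 2⟩
  P={1,2,3}:  v_{1} + v_{2} + v_{3} = v_{8}  ⇒ sig = ⟨3 | 1⟩
  P={1,5,9}:  v_{1} + v_{5} + v_{9} = v_{6}  ⇒ sig = ⟨3 | 1⟩
  P={2,4,7}:  v_{2} + v_{4} + v_{7} = v_{1} + 2·v_{5}  ⇒ sig = ⟨3 | 1 2⟩
  P={1,5,6,10}:  v_{1} + v_{5} + v_{6} + v_{10} = v_{4}  ⇒ sig = ⟨4 | 1⟩
  P={2,6,7,10}:  v_{2} + v_{6} + v_{7} + v_{10} = v_{5}  ⇒ sig = ⟨4 | 1⟩
  P={7,8,9,10}:  v_{7} + v_{8} + v_{9} + v_{10} = v_{3}  ⇒ sig = ⟨4 | 1⟩
  P={1,2,7,9,10}:  v_{1} + v_{2} + v_{7} + v_{9} + v_{10} = 0  ⇒ sig = ⟨5 | 0⟩

Sorted signature multiset PRS(X):
    ⟨2 | 0⟩
    ⟨2 | 1 1⟩
    ⟨2 | 1 1 1⟩
    ⟨2 | 1 1 1⟩
    ⟨2 | 1 1 1 1 2⟩
    ⟨2 | 1 1 1 2⟩
    ⟨2 | 1 2⟩
    ⟨3 | 1⟩
    ⟨3 | 1⟩
    ⟨3 | 1 2⟩
    ⟨4 | 1⟩
    ⟨4 | 1⟩
    ⟨4 | 1⟩
    ⟨5 | 0⟩


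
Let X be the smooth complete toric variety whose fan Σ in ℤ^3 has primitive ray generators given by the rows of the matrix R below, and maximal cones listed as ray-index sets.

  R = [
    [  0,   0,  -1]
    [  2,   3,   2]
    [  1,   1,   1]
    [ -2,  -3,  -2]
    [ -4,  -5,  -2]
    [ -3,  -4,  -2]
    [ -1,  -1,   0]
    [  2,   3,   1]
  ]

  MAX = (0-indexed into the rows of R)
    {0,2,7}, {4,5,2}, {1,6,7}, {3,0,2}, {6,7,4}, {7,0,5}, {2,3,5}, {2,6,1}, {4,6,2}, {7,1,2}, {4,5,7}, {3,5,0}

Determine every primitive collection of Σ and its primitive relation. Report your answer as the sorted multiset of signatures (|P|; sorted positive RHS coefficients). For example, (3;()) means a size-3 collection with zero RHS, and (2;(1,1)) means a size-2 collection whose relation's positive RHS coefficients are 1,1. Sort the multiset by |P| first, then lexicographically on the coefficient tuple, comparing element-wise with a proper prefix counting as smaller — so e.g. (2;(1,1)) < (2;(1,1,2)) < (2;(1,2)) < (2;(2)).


|primitive collections| = 14. Relations:

  {1,3}:  v_{1} + v_{3} = 0  so sig = (2;())
  {0,1}:  v_{0} + v_{1} = v_{7}  so sig = (2;(1))
  {1,5}:  v_{1} + v_{5} = v_{6}  so sig = (2;(1))
  {3,6}:  v_{3} + v_{6} = v_{5}  so sig = (2;(1))
  {3,7}:  v_{3} + v_{7} = v_{0}  so sig = (2;(1))
  {5,6}:  v_{5} + v_{6} = v_{4}  so sig = (2;(1))
  {0,6}:  v_{0} + v_{6} = v_{5} + v_{7}  so sig = (2;(1,1))
  {0,4}:  v_{0} + v_{4} = 2·v_{5} + v_{7}  so sig = (2;(1,2))
  {1,4}:  v_{1} + v_{4} = 2·v_{6}  so sig = (2;(2))
  {3,4}:  v_{3} + v_{4} = 2·v_{5}  so sig = (2;(2))
  {2,5,7}:  v_{2} + v_{5} + v_{7} = 0  so sig = (3;())
  {0,2,5}:  v_{0} + v_{2} + v_{5} = v_{3}  so sig = (3;(1))
  {2,4,7}:  v_{2} + v_{4} + v_{7} = v_{6}  so sig = (3;(1))
  {2,6,7}:  v_{2} + v_{6} + v_{7} = v_{1}  so sig = (3;(1))

Signatures (|P|; sorted positive RHS coefficients), sorted:
{ (2;()),  (2;(1)) ×5,  (2;(1,1)),  (2;(1,2)),  (2;(2)) ×2,  (3;()),  (3;(1)) ×3 }


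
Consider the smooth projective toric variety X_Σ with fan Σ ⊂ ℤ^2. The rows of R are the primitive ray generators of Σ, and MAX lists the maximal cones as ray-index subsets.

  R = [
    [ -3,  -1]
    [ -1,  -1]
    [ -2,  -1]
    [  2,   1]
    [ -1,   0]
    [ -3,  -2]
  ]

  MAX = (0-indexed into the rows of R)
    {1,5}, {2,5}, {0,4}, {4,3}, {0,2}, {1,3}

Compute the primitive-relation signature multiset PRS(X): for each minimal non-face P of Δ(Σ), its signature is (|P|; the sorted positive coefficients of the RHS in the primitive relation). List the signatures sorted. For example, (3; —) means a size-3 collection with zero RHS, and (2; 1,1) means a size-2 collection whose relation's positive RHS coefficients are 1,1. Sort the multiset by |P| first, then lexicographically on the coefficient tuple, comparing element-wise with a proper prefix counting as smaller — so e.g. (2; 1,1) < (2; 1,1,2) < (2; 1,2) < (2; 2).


Minimal non-faces — 9 found among 6 rays, 6 max cones:

  P = {2,3}:  v_{2} + v_{3} = 0  so sig = (2; —)
  P = {0,3}:  v_{0} + v_{3} = v_{4}  so sig = (2; 1)
  P = {1,2}:  v_{1} + v_{2} = v_{5}  so sig = (2; 1)
  P = {1,4}:  v_{1} + v_{4} = v_{2}  so sig = (2; 1)
  P = {2,4}:  v_{2} + v_{4} = v_{0}  so sig = (2; 1)
  P = {3,5}:  v_{3} + v_{5} = v_{1}  so sig = (2; 1)
  P = {0,1}:  v_{0} + v_{1} = 2·v_{2}  so sig = (2; 2)
  P = {4,5}:  v_{4} + v_{5} = 2·v_{2}  so sig = (2; 2)
  P = {0,5}:  v_{0} + v_{5} = 3·v_{2}  so sig = (2; 3)

Sorted signature multiset PRS(X):
    |P|=2: 9 collections, coeffs (), (1), (1), (1), (1), (1), (2), (2), (3)


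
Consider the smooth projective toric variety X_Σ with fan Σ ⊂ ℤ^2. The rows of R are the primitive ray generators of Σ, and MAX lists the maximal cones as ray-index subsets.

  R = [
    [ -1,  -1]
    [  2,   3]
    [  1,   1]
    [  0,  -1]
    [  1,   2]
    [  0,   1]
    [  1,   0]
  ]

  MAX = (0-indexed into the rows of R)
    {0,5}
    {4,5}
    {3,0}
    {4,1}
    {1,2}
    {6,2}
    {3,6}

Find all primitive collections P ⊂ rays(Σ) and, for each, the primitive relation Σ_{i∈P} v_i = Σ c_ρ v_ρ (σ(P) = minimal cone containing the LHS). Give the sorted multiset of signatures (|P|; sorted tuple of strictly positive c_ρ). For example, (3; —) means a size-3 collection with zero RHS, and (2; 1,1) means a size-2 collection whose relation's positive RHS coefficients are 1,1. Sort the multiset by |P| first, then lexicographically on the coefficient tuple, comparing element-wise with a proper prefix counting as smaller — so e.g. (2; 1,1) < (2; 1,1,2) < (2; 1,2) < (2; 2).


Primitive collections (14):

  • {0,2}:  v_{0} + v_{2} = 0  ⟹  sig = (2; —)
  • {3,5}:  v_{3} + v_{5} = 0  ⟹  sig = (2; —)
  • {0,1}:  v_{0} + v_{1} = v_{4}  ⟹  sig = (2; 1)
  • {0,4}:  v_{0} + v_{4} = v_{5}  ⟹  sig = (2; 1)
  • {0,6}:  v_{0} + v_{6} = v_{3}  ⟹  sig = (2; 1)
  • {2,3}:  v_{2} + v_{3} = v_{6}  ⟹  sig = (2; 1)
  • {2,4}:  v_{2} + v_{4} = v_{1}  ⟹  sig = (2; 1)
  • {2,5}:  v_{2} + v_{5} = v_{4}  ⟹  sig = (2; 1)
  • {3,4}:  v_{3} + v_{4} = v_{2}  ⟹  sig = (2; 1)
  • {5,6}:  v_{5} + v_{6} = v_{2}  ⟹  sig = (2; 1)
  • {1,3}:  v_{1} + v_{3} = 2·v_{2}  ⟹  sig = (2; 2)
  • {1,5}:  v_{1} + v_{5} = 2·v_{4}  ⟹  sig = (2; 2)
  • {4,6}:  v_{4} + v_{6} = 2·v_{2}  ⟹  sig = (2; 2)
  • {1,6}:  v_{1} + v_{6} = 3·v_{2}  ⟹  sig = (2; 3)

Sorted signature multiset PRS(X):
{ (2; —) ×2,  (2; 1) ×8,  (2; 2) ×3,  (2; 3) }


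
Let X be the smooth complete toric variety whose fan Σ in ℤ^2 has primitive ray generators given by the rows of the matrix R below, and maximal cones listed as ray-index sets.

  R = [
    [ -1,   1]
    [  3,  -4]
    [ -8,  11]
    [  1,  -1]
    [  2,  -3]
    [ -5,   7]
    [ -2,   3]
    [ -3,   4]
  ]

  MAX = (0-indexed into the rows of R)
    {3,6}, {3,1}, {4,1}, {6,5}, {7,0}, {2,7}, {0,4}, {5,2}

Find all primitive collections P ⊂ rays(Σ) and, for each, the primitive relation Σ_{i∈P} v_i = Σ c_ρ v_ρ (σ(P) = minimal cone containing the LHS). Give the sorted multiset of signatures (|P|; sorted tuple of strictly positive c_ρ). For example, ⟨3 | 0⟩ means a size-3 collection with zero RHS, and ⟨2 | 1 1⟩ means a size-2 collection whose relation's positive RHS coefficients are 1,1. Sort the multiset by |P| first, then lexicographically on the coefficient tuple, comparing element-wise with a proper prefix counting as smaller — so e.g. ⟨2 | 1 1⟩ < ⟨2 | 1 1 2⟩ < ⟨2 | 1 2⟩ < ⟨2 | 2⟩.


Minimal non-faces — 20 found among 8 rays, 8 max cones:

  P = {0,3}:  v_{0} + v_{3} = 0  so sig = ⟨2 | 0⟩
  P = {1,7}:  v_{1} + v_{7} = 0  so sig = ⟨2 | 0⟩
  P = {4,6}:  v_{4} + v_{6} = 0  so sig = ⟨2 | 0⟩
  P = {0,1}:  v_{0} + v_{1} = v_{4}  so sig = ⟨2 | 1⟩
  P = {0,6}:  v_{0} + v_{6} = v_{7}  so sig = ⟨2 | 1⟩
  P = {1,2}:  v_{1} + v_{2} = v_{5}  so sig = ⟨2 | 1⟩
  P = {1,5}:  v_{1} + v_{5} = v_{6}  so sig = ⟨2 | 1⟩
  P = {1,6}:  v_{1} + v_{6} = v_{3}  so sig = ⟨2 | 1⟩
  P = {3,4}:  v_{3} + v_{4} = v_{1}  so sig = ⟨2 | 1⟩
  P = {3,7}:  v_{3} + v_{7} = v_{6}  so sig = ⟨2 | 1⟩
  P = {4,5}:  v_{4} + v_{5} = v_{7}  so sig = ⟨2 | 1⟩
  P = {4,7}:  v_{4} + v_{7} = v_{0}  so sig = ⟨2 | 1⟩
  P = {5,7}:  v_{5} + v_{7} = v_{2}  so sig = ⟨2 | 1⟩
  P = {6,7}:  v_{6} + v_{7} = v_{5}  so sig = ⟨2 | 1⟩
  P = {2,3}:  v_{2} + v_{3} = v_{5} + v_{6}  so sig = ⟨2 | 1 1⟩
  P = {0,5}:  v_{0} + v_{5} = 2·v_{7}  so sig = ⟨2 | 2⟩
  P = {2,4}:  v_{2} + v_{4} = 2·v_{7}  so sig = ⟨2 | 2⟩
  P = {2,6}:  v_{2} + v_{6} = 2·v_{5}  so sig = ⟨2 | 2⟩
  P = {3,5}:  v_{3} + v_{5} = 2·v_{6}  so sig = ⟨2 | 2⟩
  P = {0,2}:  v_{0} + v_{2} = 3·v_{7}  so sig = ⟨2 | 3⟩

Signatures (|P|; sorted positive RHS coefficients), sorted:
[⟨2 | 0⟩, ⟨2 | 0⟩, ⟨2 | 0⟩, ⟨2 | 1⟩, ⟨2 | 1⟩, ⟨2 | 1⟩, ⟨2 | 1⟩, ⟨2 | 1⟩, ⟨2 | 1⟩, ⟨2 | 1⟩, ⟨2 | 1⟩, ⟨2 | 1⟩, ⟨2 | 1⟩, ⟨2 | 1⟩, ⟨2 | 1 1⟩, ⟨2 | 2⟩, ⟨2 | 2⟩, ⟨2 | 2⟩, ⟨2 | 2⟩, ⟨2 | 3⟩]
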